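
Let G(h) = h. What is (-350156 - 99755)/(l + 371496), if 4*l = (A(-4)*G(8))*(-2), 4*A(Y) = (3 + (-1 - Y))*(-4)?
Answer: -449911/371520 ≈ -1.2110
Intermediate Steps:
A(Y) = -2 + Y (A(Y) = ((3 + (-1 - Y))*(-4))/4 = ((2 - Y)*(-4))/4 = (-8 + 4*Y)/4 = -2 + Y)
l = 24 (l = (((-2 - 4)*8)*(-2))/4 = (-6*8*(-2))/4 = (-48*(-2))/4 = (1/4)*96 = 24)
(-350156 - 99755)/(l + 371496) = (-350156 - 99755)/(24 + 371496) = -449911/371520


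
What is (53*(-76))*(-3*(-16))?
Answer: -193344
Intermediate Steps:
(53*(-76))*(-3*(-16)) = -4028*48 = -193344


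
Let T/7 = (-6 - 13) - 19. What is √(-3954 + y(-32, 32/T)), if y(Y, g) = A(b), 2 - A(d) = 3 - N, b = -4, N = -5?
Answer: 6*I*√110 ≈ 62.929*I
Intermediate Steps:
A(d) = -6 (A(d) = 2 - (3 - 1*(-5)) = 2 - (3 + 5) = 2 - 1*8 = 2 - 8 = -6)
T = -266 (T = 7*((-6 - 13) - 19) = 7*(-19 - 19) = 7*(-38) = -266)
y(Y, g) = -6
√(-3954 + y(-32, 32/T)) = √(-3954 - 6) = √(-3960) = 6*I*√110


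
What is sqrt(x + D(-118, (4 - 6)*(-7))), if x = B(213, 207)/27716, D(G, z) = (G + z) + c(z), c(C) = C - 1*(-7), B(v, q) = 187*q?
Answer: I*sqrt(92730479)/1066 ≈ 9.0335*I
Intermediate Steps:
c(C) = 7 + C (c(C) = C + 7 = 7 + C)
D(G, z) = 7 + G + 2*z (D(G, z) = (G + z) + (7 + z) = 7 + G + 2*z)
x = 38709/27716 (x = (187*207)/27716 = 38709*(1/27716) = 38709/27716 ≈ 1.3966)
sqrt(x + D(-118, (4 - 6)*(-7))) = sqrt(38709/27716 + (7 - 118 + 2*((4 - 6)*(-7)))) = sqrt(38709/27716 + (7 - 118 + 2*(-2*(-7)))) = sqrt(38709/27716 + (7 - 118 + 2*14)) = sqrt(38709/27716 + (7 - 118 + 28)) = sqrt(38709/27716 - 83) = sqrt(-2261719/27716) = I*sqrt(92730479)/1066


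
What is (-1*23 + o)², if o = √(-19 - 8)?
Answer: 502 - 138*I*√3 ≈ 502.0 - 239.02*I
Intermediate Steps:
o = 3*I*√3 (o = √(-27) = 3*I*√3 ≈ 5.1962*I)
(-1*23 + o)² = (-1*23 + 3*I*√3)² = (-23 + 3*I*√3)²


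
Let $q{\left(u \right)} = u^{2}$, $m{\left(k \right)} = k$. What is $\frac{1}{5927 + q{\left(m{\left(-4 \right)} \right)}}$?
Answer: $\frac{1}{5943} \approx 0.00016827$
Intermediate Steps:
$\frac{1}{5927 + q{\left(m{\left(-4 \right)} \right)}} = \frac{1}{5927 + \left(-4\right)^{2}} = \frac{1}{5927 + 16} = \frac{1}{5943}$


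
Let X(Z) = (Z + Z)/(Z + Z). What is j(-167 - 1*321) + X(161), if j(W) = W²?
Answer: 238145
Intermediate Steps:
X(Z) = 1 (X(Z) = (2*Z)/((2*Z)) = (2*Z)*(1/(2*Z)) = 1)
j(-167 - 1*321) + X(161) = (-167 - 1*321)² + 1 = (-167 - 321)² + 1 = (-488)² + 1 = 238144 + 1 = 238145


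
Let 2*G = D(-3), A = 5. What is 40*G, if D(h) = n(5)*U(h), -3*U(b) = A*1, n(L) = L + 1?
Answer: -200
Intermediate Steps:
n(L) = 1 + L
U(b) = -5/3
D(h) = -10 (D(h) = (1 + 5)*(-5/3) = 6*(-5/3) = -10)
G = -5 (G = (½)*(-10) = -5)
40*G = 40*(-5) = -200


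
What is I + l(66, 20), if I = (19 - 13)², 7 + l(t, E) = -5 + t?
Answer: 90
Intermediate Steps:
l(t, E) = -12 + t (l(t, E) = -7 + (-5 + t) = -12 + t)
I = 36 (I = 6² = 36)
I + l(66, 20) = 36 + (-12 + 66) = 36 + 54 = 90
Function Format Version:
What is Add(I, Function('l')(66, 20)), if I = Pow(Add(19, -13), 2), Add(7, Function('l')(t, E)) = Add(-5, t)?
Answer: 90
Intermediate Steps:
Function('l')(t, E) = Add(-12, t) (Function('l')(t, E) = Add(-7, Add(-5, t)) = Add(-12, t))
I = 36 (I = Pow(6, 2) = 36)
Add(I, Function('l')(66, 20)) = Add(36, Add(-12, 66)) = Add(36, 54) = 90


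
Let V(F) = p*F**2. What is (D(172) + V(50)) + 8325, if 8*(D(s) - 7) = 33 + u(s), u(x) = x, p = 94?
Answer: 1946861/8 ≈ 2.4336e+5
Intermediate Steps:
V(F) = 94*F**2
D(s) = 89/8 + s/8 (D(s) = 7 + (33 + s)/8 = 7 + (33/8 + s/8) = 89/8 + s/8)
(D(172) + V(50)) + 8325 = ((89/8 + (1/8)*172) + 94*50**2) + 8325 = ((89/8 + 43/2) + 94*2500) + 8325 = (261/8 + 235000) + 8325 = 1880261/8 + 8325 = 1946861/8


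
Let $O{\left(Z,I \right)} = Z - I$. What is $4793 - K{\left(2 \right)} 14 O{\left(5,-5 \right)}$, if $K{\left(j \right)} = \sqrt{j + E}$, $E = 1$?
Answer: $4793 - 140 \sqrt{3} \approx 4550.5$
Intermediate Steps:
$K{\left(j \right)} = \sqrt{1 + j}$ ($K{\left(j \right)} = \sqrt{j + 1} = \sqrt{1 + j}$)
$4793 - K{\left(2 \right)} 14 O{\left(5,-5 \right)} = 4793 - \sqrt{1 + 2} \cdot 14 \left(5 - -5\right) = 4793 - \sqrt{3} \cdot 14 \left(5 + 5\right) = 4793 - 14 \sqrt{3} \cdot 10 = 4793 - 140 \sqrt{3}$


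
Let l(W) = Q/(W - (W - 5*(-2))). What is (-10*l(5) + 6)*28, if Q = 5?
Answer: 308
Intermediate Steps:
l(W) = -½ (l(W) = 5/(W - (W - 5*(-2))) = 5/(W - (W + 10)) = 5/(W - (10 + W)) = 5/(W + (-10 - W)) = 5/(-10) = 5*(-⅒) = -½)
(-10*l(5) + 6)*28 = (-10*(-½) + 6)*28 = (5 + 6)*28 = 11*28 = 308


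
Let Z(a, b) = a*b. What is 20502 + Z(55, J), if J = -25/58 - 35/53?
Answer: 62838623/3074 ≈ 20442.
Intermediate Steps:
J = -3355/3074 (J = -25*1/58 - 35*1/53 = -25/58 - 35/53 = -3355/3074 ≈ -1.0914)
20502 + Z(55, J) = 20502 + 55*(-3355/3074) = 20502 - 184525/3074 = 62838623/3074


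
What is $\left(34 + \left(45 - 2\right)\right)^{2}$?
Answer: $5929$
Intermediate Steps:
$\left(34 + \left(45 - 2\right)\right)^{2} = \left(34 + 43\right)^{2} = 77^{2} = 5929$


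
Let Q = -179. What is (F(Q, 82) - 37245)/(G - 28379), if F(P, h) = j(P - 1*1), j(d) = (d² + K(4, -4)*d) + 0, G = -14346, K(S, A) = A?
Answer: 165/1709 ≈ 0.096548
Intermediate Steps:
j(d) = d² - 4*d (j(d) = (d² - 4*d) + 0 = d² - 4*d)
F(P, h) = (-1 + P)*(-5 + P) (F(P, h) = (P - 1*1)*(-4 + (P - 1*1)) = (P - 1)*(-4 + (P - 1)) = (-1 + P)*(-4 + (-1 + P)) = (-1 + P)*(-5 + P))
(F(Q, 82) - 37245)/(G - 28379) = ((-1 - 179)*(-5 - 179) - 37245)/(-14346 - 28379) = (-180*(-184) - 37245)/(-42725) = (33120 - 37245)*(-1/42725) = -4125*(-1/42725) = 165/1709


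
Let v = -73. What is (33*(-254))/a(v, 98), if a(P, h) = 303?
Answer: -2794/101 ≈ -27.663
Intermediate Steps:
(33*(-254))/a(v, 98) = (33*(-254))/303 = -8382*1/303 = -2794/101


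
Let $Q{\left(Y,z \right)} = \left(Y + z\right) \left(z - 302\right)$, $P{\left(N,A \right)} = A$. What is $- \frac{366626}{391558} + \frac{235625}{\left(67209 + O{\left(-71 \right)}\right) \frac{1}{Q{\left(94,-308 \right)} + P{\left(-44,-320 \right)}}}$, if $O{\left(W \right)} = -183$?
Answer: $\frac{3003545950462681}{6561141627} \approx 4.5778 \cdot 10^{5}$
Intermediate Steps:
$Q{\left(Y,z \right)} = \left(-302 + z\right) \left(Y + z\right)$ ($Q{\left(Y,z \right)} = \left(Y + z\right) \left(-302 + z\right) = \left(-302 + z\right) \left(Y + z\right)$)
$- \frac{366626}{391558} + \frac{235625}{\left(67209 + O{\left(-71 \right)}\right) \frac{1}{Q{\left(94,-308 \right)} + P{\left(-44,-320 \right)}}} = - \frac{366626}{391558} + \frac{235625}{\left(67209 - 183\right) \frac{1}{\left(\left(-308\right)^{2} - 28388 - -93016 + 94 \left(-308\right)\right) - 320}} = \left(-366626\right) \frac{1}{391558} + \frac{235625}{67026 \frac{1}{\left(94864 - 28388 + 93016 - 28952\right) - 320}} = - \frac{183313}{195779} + \frac{235625}{67026 \frac{1}{130540 - 320}} = - \frac{183313}{195779} + \frac{235625}{67026 \cdot \frac{1}{130220}} = - \frac{183313}{195779} + \frac{235625}{\frac{33513}{65110}} = - \frac{183313}{195779} + 235625 \cdot \frac{65110}{33513} = - \frac{183313}{195779} + \frac{15341543750}{33513} = \frac{3003545950462681}{6561141627}$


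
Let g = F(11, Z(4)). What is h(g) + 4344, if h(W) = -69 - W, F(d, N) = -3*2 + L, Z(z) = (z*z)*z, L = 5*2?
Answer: 4271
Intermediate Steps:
L = 10
Z(z) = z³ (Z(z) = z²*z = z³)
F(d, N) = 4 (F(d, N) = -3*2 + 10 = -6 + 10 = 4)
g = 4
h(g) + 4344 = (-69 - 1*4) + 4344 = (-69 - 4) + 4344 = -73 + 4344 = 4271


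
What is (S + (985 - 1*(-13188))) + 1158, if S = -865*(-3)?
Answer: 17926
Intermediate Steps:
S = 2595
(S + (985 - 1*(-13188))) + 1158 = (2595 + (985 - 1*(-13188))) + 1158 = (2595 + (985 + 13188)) + 1158 = (2595 + 14173) + 1158 = 16768 + 1158 = 17926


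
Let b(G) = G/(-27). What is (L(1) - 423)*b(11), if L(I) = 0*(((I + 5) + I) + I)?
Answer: 517/3 ≈ 172.33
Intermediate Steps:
b(G) = -G/27 (b(G) = G*(-1/27) = -G/27)
L(I) = 0 (L(I) = 0*(((5 + I) + I) + I) = 0*((5 + 2*I) + I) = 0*(5 + 3*I) = 0)
(L(1) - 423)*b(11) = (0 - 423)*(-1/27*11) = -423*(-11/27) = 517/3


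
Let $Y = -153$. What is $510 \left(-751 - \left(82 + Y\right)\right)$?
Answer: $-346800$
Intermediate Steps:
$510 \left(-751 - \left(82 + Y\right)\right) = 510 \left(-751 - -71\right) = 510 \left(-751 + \left(-82 + 153\right)\right) = 510 \left(-751 + 71\right) = 510 \left(-680\right) = -346800$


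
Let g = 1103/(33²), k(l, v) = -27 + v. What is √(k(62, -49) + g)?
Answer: I*√81661/33 ≈ 8.6595*I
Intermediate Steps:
g = 1103/1089 ≈ 1.0129
√(k(62, -49) + g) = √((-27 - 49) + 1103/1089) = √(-76 + 1103/1089) = √(-81661/1089) = I*√81661/33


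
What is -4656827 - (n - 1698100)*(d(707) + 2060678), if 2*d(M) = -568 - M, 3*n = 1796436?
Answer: 2264573144337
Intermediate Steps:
n = 598812 (n = (⅓)*1796436 = 598812)
d(M) = -284 - M/2 (d(M) = (-568 - M)/2 = -284 - M/2)
-4656827 - (n - 1698100)*(d(707) + 2060678) = -4656827 - (598812 - 1698100)*((-284 - ½*707) + 2060678) = -4656827 - (-1099288)*((-284 - 707/2) + 2060678) = -4656827 - (-1099288)*(-1275/2 + 2060678) = -4656827 - (-1099288)*4120081/2 = -4656827 - 1*(-2264577801164) = -4656827 + 2264577801164 = 2264573144337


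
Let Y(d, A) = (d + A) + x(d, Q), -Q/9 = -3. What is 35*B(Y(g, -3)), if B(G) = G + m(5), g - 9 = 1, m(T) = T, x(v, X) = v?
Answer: 770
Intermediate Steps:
Q = 27 (Q = -9*(-3) = 27)
g = 10 (g = 9 + 1 = 10)
Y(d, A) = A + 2*d (Y(d, A) = (d + A) + d = (A + d) + d = A + 2*d)
B(G) = 5 + G (B(G) = G + 5 = 5 + G)
35*B(Y(g, -3)) = 35*(5 + (-3 + 2*10)) = 35*(5 + (-3 + 20)) = 35*(5 + 17) = 35*22 = 770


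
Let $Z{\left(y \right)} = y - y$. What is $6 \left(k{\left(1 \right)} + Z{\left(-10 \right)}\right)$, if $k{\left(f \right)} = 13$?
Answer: $78$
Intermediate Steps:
$Z{\left(y \right)} = 0$
$6 \left(k{\left(1 \right)} + Z{\left(-10 \right)}\right) = 6 \left(13 + 0\right) = 6 \cdot 13 = 78$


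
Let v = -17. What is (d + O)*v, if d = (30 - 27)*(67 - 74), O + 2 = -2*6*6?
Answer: 1615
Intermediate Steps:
O = -74 (O = -2 - 2*6*6 = -2 - 12*6 = -2 - 72 = -74)
d = -21 (d = 3*(-7) = -21)
(d + O)*v = (-21 - 74)*(-17) = -95*(-17) = 1615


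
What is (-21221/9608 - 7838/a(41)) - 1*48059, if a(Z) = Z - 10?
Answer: -14390242387/297848 ≈ -48314.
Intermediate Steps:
a(Z) = -10 + Z
(-21221/9608 - 7838/a(41)) - 1*48059 = (-21221/9608 - 7838/(-10 + 41)) - 1*48059 = (-21221*1/9608 - 7838/31) - 48059 = (-21221/9608 - 7838*1/31) - 48059 = (-21221/9608 - 7838/31) - 48059 = -75965355/297848 - 48059 = -14390242387/297848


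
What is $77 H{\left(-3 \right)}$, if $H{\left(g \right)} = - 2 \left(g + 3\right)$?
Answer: $0$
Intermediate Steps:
$H{\left(g \right)} = -6 - 2 g$ ($H{\left(g \right)} = - 2 \left(3 + g\right) = -6 - 2 g$)
$77 H{\left(-3 \right)} = 77 \left(-6 - -6\right) = 77 \left(-6 + 6\right) = 77 \cdot 0 = 0$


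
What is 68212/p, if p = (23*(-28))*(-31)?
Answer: 17053/4991 ≈ 3.4167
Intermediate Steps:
p = 19964 (p = -644*(-31) = 19964)
68212/p = 68212/19964 = 68212*(1/19964) = 17053/4991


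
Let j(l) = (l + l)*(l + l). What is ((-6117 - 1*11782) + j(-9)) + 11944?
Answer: -5631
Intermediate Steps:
j(l) = 4*l² (j(l) = (2*l)*(2*l) = 4*l²)
((-6117 - 1*11782) + j(-9)) + 11944 = ((-6117 - 1*11782) + 4*(-9)²) + 11944 = ((-6117 - 11782) + 4*81) + 11944 = (-17899 + 324) + 11944 = -17575 + 11944 = -5631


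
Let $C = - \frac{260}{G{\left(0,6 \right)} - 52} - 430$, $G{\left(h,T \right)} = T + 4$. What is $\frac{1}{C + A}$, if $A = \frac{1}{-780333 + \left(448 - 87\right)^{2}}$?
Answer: $- \frac{13650252}{5785106821} \approx -0.0023596$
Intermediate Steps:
$G{\left(h,T \right)} = 4 + T$
$C = - \frac{8900}{21}$ ($C = - \frac{260}{\left(4 + 6\right) - 52} - 430 = - \frac{260}{10 - 52} - 430 = - \frac{260}{-42} - 430 = \left(-260\right) \left(- \frac{1}{42}\right) - 430 = \frac{130}{21} - 430 = - \frac{8900}{21} \approx -423.81$)
$A = - \frac{1}{650012}$ ($A = \frac{1}{-780333 + 361^{2}} = \frac{1}{-780333 + 130321} = \frac{1}{-650012} = - \frac{1}{650012} \approx -1.5384 \cdot 10^{-6}$)
$\frac{1}{C + A} = \frac{1}{- \frac{8900}{21} - \frac{1}{650012}} = \frac{1}{- \frac{5785106821}{13650252}} = - \frac{13650252}{5785106821}$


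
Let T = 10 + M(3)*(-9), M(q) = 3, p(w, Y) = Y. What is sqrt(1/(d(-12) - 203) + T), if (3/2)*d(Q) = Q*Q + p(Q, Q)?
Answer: 2*I*sqrt(56235)/115 ≈ 4.1242*I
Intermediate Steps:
d(Q) = 2*Q/3 + 2*Q**2/3 (d(Q) = 2*(Q*Q + Q)/3 = 2*(Q**2 + Q)/3 = 2*(Q + Q**2)/3 = 2*Q/3 + 2*Q**2/3)
T = -17 (T = 10 + 3*(-9) = 10 - 27 = -17)
sqrt(1/(d(-12) - 203) + T) = sqrt(1/((2/3)*(-12)*(1 - 12) - 203) - 17) = sqrt(1/((2/3)*(-12)*(-11) - 203) - 17) = sqrt(1/(88 - 203) - 17) = sqrt(1/(-115) - 17) = sqrt(-1/115 - 17) = sqrt(-1956/115) = 2*I*sqrt(56235)/115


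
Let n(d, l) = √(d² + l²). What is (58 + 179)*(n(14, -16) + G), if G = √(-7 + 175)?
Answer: 474*√42 + 474*√113 ≈ 8110.6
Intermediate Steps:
G = 2*√42 (G = √168 = 2*√42 ≈ 12.961)
(58 + 179)*(n(14, -16) + G) = (58 + 179)*(√(14² + (-16)²) + 2*√42) = 237*(√(196 + 256) + 2*√42) = 237*(√452 + 2*√42) = 237*(2*√113 + 2*√42) = 237*(2*√42 + 2*√113) = 474*√42 + 474*√113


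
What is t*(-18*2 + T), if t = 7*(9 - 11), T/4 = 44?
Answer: -1960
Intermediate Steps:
T = 176 (T = 4*44 = 176)
t = -14 (t = 7*(-2) = -14)
t*(-18*2 + T) = -14*(-18*2 + 176) = -14*(-36 + 176) = -14*140 = -1960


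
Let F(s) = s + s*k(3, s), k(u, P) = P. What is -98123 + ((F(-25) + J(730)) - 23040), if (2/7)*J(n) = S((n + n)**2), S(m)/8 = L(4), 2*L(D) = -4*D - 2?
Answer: -120815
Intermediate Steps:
L(D) = -1 - 2*D (L(D) = (-4*D - 2)/2 = (-2 - 4*D)/2 = -1 - 2*D)
S(m) = -72 (S(m) = 8*(-1 - 2*4) = 8*(-1 - 8) = 8*(-9) = -72)
J(n) = -252 (J(n) = (7/2)*(-72) = -252)
F(s) = s + s**2 (F(s) = s + s*s = s + s**2)
-98123 + ((F(-25) + J(730)) - 23040) = -98123 + ((-25*(1 - 25) - 252) - 23040) = -98123 + ((-25*(-24) - 252) - 23040) = -98123 + ((600 - 252) - 23040) = -98123 + (348 - 23040) = -98123 - 22692 = -120815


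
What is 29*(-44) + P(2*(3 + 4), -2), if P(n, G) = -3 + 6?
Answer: -1273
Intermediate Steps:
P(n, G) = 3
29*(-44) + P(2*(3 + 4), -2) = 29*(-44) + 3 = -1276 + 3 = -1273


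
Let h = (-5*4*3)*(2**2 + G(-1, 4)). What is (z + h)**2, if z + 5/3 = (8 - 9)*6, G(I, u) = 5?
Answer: 2699449/9 ≈ 2.9994e+5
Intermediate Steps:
z = -23/3 (z = -5/3 + (8 - 9)*6 = -5/3 - 1*6 = -5/3 - 6 = -23/3 ≈ -7.6667)
h = -540 (h = (-5*4*3)*(2**2 + 5) = (-20*3)*(4 + 5) = -60*9 = -540)
(z + h)**2 = (-23/3 - 540)**2 = (-1643/3)**2 = 2699449/9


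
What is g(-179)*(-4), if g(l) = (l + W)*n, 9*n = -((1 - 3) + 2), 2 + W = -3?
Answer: 0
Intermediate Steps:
W = -5 (W = -2 - 3 = -5)
n = 0 (n = (-((1 - 3) + 2))/9 = (-(-2 + 2))/9 = (-1*0)/9 = (1/9)*0 = 0)
g(l) = 0 (g(l) = (l - 5)*0 = (-5 + l)*0 = 0)
g(-179)*(-4) = 0*(-4) = 0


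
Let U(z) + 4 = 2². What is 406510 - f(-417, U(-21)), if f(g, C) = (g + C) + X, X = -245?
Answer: 407172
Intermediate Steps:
U(z) = 0 (U(z) = -4 + 2² = -4 + 4 = 0)
f(g, C) = -245 + C + g (f(g, C) = (g + C) - 245 = (C + g) - 245 = -245 + C + g)
406510 - f(-417, U(-21)) = 406510 - (-245 + 0 - 417) = 406510 - 1*(-662) = 406510 + 662 = 407172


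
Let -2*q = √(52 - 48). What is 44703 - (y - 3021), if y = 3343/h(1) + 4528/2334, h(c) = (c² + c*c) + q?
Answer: 51790363/1167 ≈ 44379.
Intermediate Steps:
q = -1 (q = -√(52 - 48)/2 = -√4/2 = -½*2 = -1)
h(c) = -1 + 2*c² (h(c) = (c² + c*c) - 1 = (c² + c²) - 1 = 2*c² - 1 = -1 + 2*c²)
y = 3903545/1167 (y = 3343/(-1 + 2*1²) + 4528/2334 = 3343/(-1 + 2*1) + 4528*(1/2334) = 3343/(-1 + 2) + 2264/1167 = 3343/1 + 2264/1167 = 3343*1 + 2264/1167 = 3343 + 2264/1167 = 3903545/1167 ≈ 3344.9)
44703 - (y - 3021) = 44703 - (3903545/1167 - 3021) = 44703 - 1*378038/1167 = 44703 - 378038/1167 = 51790363/1167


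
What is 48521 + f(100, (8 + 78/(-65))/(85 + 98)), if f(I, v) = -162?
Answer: 48359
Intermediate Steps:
48521 + f(100, (8 + 78/(-65))/(85 + 98)) = 48521 - 162 = 48359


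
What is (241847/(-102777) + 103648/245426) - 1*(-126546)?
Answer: 38926418660363/307611561 ≈ 1.2654e+5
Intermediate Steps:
(241847/(-102777) + 103648/245426) - 1*(-126546) = (241847*(-1/102777) + 103648*(1/245426)) + 126546 = (-241847/102777 + 1264/2993) + 126546 = -593937943/307611561 + 126546 = 38926418660363/307611561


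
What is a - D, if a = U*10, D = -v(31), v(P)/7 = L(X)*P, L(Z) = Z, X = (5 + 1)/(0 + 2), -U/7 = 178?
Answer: -11809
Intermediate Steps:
U = -1246 (U = -7*178 = -1246)
X = 3 (X = 6/2 = 6*(½) = 3)
v(P) = 21*P (v(P) = 7*(3*P) = 21*P)
D = -651 (D = -21*31 = -1*651 = -651)
a = -12460 (a = -1246*10 = -12460)
a - D = -12460 - 1*(-651) = -12460 + 651 = -11809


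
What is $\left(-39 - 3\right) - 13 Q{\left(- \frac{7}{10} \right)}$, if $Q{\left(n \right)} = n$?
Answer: $- \frac{329}{10} \approx -32.9$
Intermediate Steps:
$\left(-39 - 3\right) - 13 Q{\left(- \frac{7}{10} \right)} = \left(-39 - 3\right) - 13 \left(- \frac{7}{10}\right) = -42 - 13 \left(\left(-7\right) \frac{1}{10}\right) = -42 - - \frac{91}{10} = -42 + \frac{91}{10} = - \frac{329}{10}$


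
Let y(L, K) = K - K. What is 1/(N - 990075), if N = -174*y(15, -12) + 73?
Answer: -1/990002 ≈ -1.0101e-6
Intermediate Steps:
y(L, K) = 0
N = 73 (N = -174*0 + 73 = 0 + 73 = 73)
1/(N - 990075) = 1/(73 - 990075) = 1/(-990002) = -1/990002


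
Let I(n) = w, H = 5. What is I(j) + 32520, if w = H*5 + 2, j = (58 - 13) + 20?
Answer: 32547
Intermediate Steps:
j = 65 (j = 45 + 20 = 65)
w = 27 (w = 5*5 + 2 = 25 + 2 = 27)
I(n) = 27
I(j) + 32520 = 27 + 32520 = 32547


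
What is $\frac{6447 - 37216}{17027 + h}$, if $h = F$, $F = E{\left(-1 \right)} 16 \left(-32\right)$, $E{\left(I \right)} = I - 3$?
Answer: $- \frac{30769}{19075} \approx -1.6131$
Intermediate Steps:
$E{\left(I \right)} = -3 + I$
$F = 2048$ ($F = \left(-3 - 1\right) 16 \left(-32\right) = \left(-4\right) 16 \left(-32\right) = \left(-64\right) \left(-32\right) = 2048$)
$h = 2048$
$\frac{6447 - 37216}{17027 + h} = \frac{6447 - 37216}{17027 + 2048} = - \frac{30769}{19075}$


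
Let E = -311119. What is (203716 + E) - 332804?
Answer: -440207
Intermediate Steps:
(203716 + E) - 332804 = (203716 - 311119) - 332804 = -107403 - 332804 = -440207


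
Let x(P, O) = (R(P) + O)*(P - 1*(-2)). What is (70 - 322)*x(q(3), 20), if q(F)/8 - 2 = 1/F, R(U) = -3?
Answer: -88536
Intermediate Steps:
q(F) = 16 + 8/F
x(P, O) = (-3 + O)*(2 + P) (x(P, O) = (-3 + O)*(P - 1*(-2)) = (-3 + O)*(P + 2) = (-3 + O)*(2 + P))
(70 - 322)*x(q(3), 20) = (70 - 322)*(-6 - 3*(16 + 8/3) + 2*20 + 20*(16 + 8/3)) = -252*(-6 - 3*(16 + 8*(⅓)) + 40 + 20*(16 + 8*(⅓))) = -252*(-6 - 3*(16 + 8/3) + 40 + 20*(16 + 8/3)) = -252*(-6 - 3*56/3 + 40 + 20*(56/3)) = -252*(-6 - 56 + 40 + 1120/3) = -252*1054/3 = -88536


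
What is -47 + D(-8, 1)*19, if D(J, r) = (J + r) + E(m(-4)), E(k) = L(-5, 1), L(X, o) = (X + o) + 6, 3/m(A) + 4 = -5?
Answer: -142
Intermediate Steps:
m(A) = -1/3 (m(A) = 3/(-4 - 5) = 3/(-9) = 3*(-1/9) = -1/3)
L(X, o) = 6 + X + o
E(k) = 2 (E(k) = 6 - 5 + 1 = 2)
D(J, r) = 2 + J + r (D(J, r) = (J + r) + 2 = 2 + J + r)
-47 + D(-8, 1)*19 = -47 + (2 - 8 + 1)*19 = -47 - 5*19 = -47 - 95 = -142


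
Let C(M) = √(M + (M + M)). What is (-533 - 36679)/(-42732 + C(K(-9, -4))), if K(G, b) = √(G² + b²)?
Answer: 322626593061690624/370484778423953567 + 530047728*√97/370484778423953567 + 12404*√3*97^(¾)/370484778423953567 + 7549999837632*√3*97^(¼)/370484778423953567 ≈ 0.87093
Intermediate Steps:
C(M) = √3*√M (C(M) = √(M + 2*M) = √(3*M) = √3*√M)
(-533 - 36679)/(-42732 + C(K(-9, -4))) = (-533 - 36679)/(-42732 + √3*√(√((-9)² + (-4)²))) = -37212/(-42732 + √3*√(√(81 + 16))) = -37212/(-42732 + √3*√(√97)) = -37212/(-42732 + √3*97^(¼))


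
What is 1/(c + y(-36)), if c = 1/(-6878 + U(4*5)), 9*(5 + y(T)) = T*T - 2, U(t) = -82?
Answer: 20880/2897677 ≈ 0.0072058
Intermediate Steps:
y(T) = -47/9 + T²/9 (y(T) = -5 + (T*T - 2)/9 = -5 + (T² - 2)/9 = -5 + (-2 + T²)/9 = -5 + (-2/9 + T²/9) = -47/9 + T²/9)
c = -1/6960 (c = 1/(-6878 - 82) = 1/(-6960) = -1/6960 ≈ -0.00014368)
1/(c + y(-36)) = 1/(-1/6960 + (-47/9 + (⅑)*(-36)²)) = 1/(-1/6960 + (-47/9 + (⅑)*1296)) = 1/(-1/6960 + (-47/9 + 144)) = 1/(-1/6960 + 1249/9) = 1/(2897677/20880) = 20880/2897677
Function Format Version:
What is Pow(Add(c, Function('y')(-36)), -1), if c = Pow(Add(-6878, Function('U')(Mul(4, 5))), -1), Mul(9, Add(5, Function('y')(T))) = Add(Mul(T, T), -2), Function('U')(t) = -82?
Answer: Rational(20880, 2897677) ≈ 0.0072058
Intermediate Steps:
Function('y')(T) = Add(Rational(-47, 9), Mul(Rational(1, 9), Pow(T, 2))) (Function('y')(T) = Add(-5, Mul(Rational(1, 9), Add(Mul(T, T), -2))) = Add(-5, Mul(Rational(1, 9), Add(Pow(T, 2), -2))) = Add(-5, Mul(Rational(1, 9), Add(-2, Pow(T, 2)))) = Add(-5, Add(Rational(-2, 9), Mul(Rational(1, 9), Pow(T, 2)))) = Add(Rational(-47, 9), Mul(Rational(1, 9), Pow(T, 2))))
c = Rational(-1, 6960) (c = Pow(Add(-6878, -82), -1) = Pow(-6960, -1) = Rational(-1, 6960) ≈ -0.00014368)
Pow(Add(c, Function('y')(-36)), -1) = Pow(Add(Rational(-1, 6960), Add(Rational(-47, 9), Mul(Rational(1, 9), Pow(-36, 2)))), -1) = Pow(Add(Rational(-1, 6960), Add(Rational(-47, 9), Mul(Rational(1, 9), 1296))), -1) = Pow(Add(Rational(-1, 6960), Add(Rational(-47, 9), 144)), -1) = Pow(Add(Rational(-1, 6960), Rational(1249, 9)), -1) = Pow(Rational(2897677, 20880), -1) = Rational(20880, 2897677)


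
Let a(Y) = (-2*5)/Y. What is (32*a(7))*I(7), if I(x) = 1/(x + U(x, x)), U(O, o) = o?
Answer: -160/49 ≈ -3.2653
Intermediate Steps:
a(Y) = -10/Y
I(x) = 1/(2*x) (I(x) = 1/(x + x) = 1/(2*x))
(32*a(7))*I(7) = (32*(-10/7))*((½)/7) = (32*(-10*⅐))*((½)*(⅐)) = (32*(-10/7))*(1/14) = -320/7*1/14 = -160/49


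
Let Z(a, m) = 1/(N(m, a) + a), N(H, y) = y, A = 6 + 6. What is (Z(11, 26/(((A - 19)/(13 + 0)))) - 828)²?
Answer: 331786225/484 ≈ 6.8551e+5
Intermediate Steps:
A = 12
Z(a, m) = 1/(2*a) (Z(a, m) = 1/(a + a) = 1/(2*a))
(Z(11, 26/(((A - 19)/(13 + 0)))) - 828)² = ((½)/11 - 828)² = ((½)*(1/11) - 828)² = (1/22 - 828)² = (-18215/22)² = 331786225/484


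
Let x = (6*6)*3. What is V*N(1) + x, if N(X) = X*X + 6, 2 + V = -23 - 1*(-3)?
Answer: -46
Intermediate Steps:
V = -22 (V = -2 + (-23 - 1*(-3)) = -2 + (-23 + 3) = -2 - 20 = -22)
x = 108 (x = 36*3 = 108)
N(X) = 6 + X² (N(X) = X² + 6 = 6 + X²)
V*N(1) + x = -22*(6 + 1²) + 108 = -22*(6 + 1) + 108 = -22*7 + 108 = -154 + 108 = -46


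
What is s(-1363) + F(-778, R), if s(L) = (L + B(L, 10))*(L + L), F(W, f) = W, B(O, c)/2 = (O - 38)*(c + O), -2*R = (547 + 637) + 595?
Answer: -10330840196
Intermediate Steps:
R = -1779/2 (R = -((547 + 637) + 595)/2 = -(1184 + 595)/2 = -½*1779 = -1779/2 ≈ -889.50)
B(O, c) = 2*(-38 + O)*(O + c) (B(O, c) = 2*((O - 38)*(c + O)) = 2*((-38 + O)*(O + c)) = 2*(-38 + O)*(O + c))
s(L) = 2*L*(-760 - 55*L + 2*L²) (s(L) = (L + (-76*L - 76*10 + 2*L² + 2*L*10))*(L + L) = (L + (-76*L - 760 + 2*L² + 20*L))*(2*L) = (L + (-760 - 56*L + 2*L²))*(2*L) = (-760 - 55*L + 2*L²)*(2*L) = 2*L*(-760 - 55*L + 2*L²))
s(-1363) + F(-778, R) = 2*(-1363)*(-760 - 55*(-1363) + 2*(-1363)²) - 778 = 2*(-1363)*(-760 + 74965 + 2*1857769) - 778 = 2*(-1363)*(-760 + 74965 + 3715538) - 778 = 2*(-1363)*3789743 - 778 = -10330839418 - 778 = -10330840196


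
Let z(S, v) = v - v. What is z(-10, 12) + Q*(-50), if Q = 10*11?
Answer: -5500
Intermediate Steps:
z(S, v) = 0
Q = 110
z(-10, 12) + Q*(-50) = 0 + 110*(-50) = 0 - 5500 = -5500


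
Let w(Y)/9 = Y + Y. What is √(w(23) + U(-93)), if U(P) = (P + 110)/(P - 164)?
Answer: √27339917/257 ≈ 20.345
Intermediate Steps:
w(Y) = 18*Y (w(Y) = 9*(Y + Y) = 9*(2*Y) = 18*Y)
U(P) = (110 + P)/(-164 + P)
√(w(23) + U(-93)) = √(18*23 + (110 - 93)/(-164 - 93)) = √(414 + 17/(-257)) = √(414 - 1/257*17) = √(414 - 17/257) = √(106381/257) = √27339917/257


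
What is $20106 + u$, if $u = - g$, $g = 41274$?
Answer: $-21168$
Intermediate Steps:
$u = -41274$ ($u = \left(-1\right) 41274 = -41274$)
$20106 + u = 20106 - 41274 = -21168$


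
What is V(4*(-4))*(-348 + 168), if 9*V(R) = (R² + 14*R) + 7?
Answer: -780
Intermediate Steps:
V(R) = 7/9 + R²/9 + 14*R/9 (V(R) = ((R² + 14*R) + 7)/9 = (7 + R² + 14*R)/9 = 7/9 + R²/9 + 14*R/9)
V(4*(-4))*(-348 + 168) = (7/9 + (4*(-4))²/9 + 14*(4*(-4))/9)*(-348 + 168) = (7/9 + (⅑)*(-16)² + (14/9)*(-16))*(-180) = (7/9 + (⅑)*256 - 224/9)*(-180) = (7/9 + 256/9 - 224/9)*(-180) = (13/3)*(-180) = -780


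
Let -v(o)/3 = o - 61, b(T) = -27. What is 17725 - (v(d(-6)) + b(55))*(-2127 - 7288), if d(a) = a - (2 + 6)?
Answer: 1881895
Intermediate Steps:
d(a) = -8 + a (d(a) = a - 1*8 = a - 8 = -8 + a)
v(o) = 183 - 3*o (v(o) = -3*(o - 61) = -3*(-61 + o) = 183 - 3*o)
17725 - (v(d(-6)) + b(55))*(-2127 - 7288) = 17725 - ((183 - 3*(-8 - 6)) - 27)*(-2127 - 7288) = 17725 - ((183 - 3*(-14)) - 27)*(-9415) = 17725 - ((183 + 42) - 27)*(-9415) = 17725 - (225 - 27)*(-9415) = 17725 - 198*(-9415) = 17725 - 1*(-1864170) = 17725 + 1864170 = 1881895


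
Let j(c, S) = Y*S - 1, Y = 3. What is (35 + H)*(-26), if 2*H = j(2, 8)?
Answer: -1209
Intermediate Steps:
j(c, S) = -1 + 3*S (j(c, S) = 3*S - 1 = -1 + 3*S)
H = 23/2 (H = (-1 + 3*8)/2 = (-1 + 24)/2 = (1/2)*23 = 23/2 ≈ 11.500)
(35 + H)*(-26) = (35 + 23/2)*(-26) = (93/2)*(-26) = -1209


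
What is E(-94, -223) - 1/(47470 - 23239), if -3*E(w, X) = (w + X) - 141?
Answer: 3699265/24231 ≈ 152.67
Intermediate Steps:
E(w, X) = 47 - X/3 - w/3 (E(w, X) = -((w + X) - 141)/3 = -((X + w) - 141)/3 = -(-141 + X + w)/3 = 47 - X/3 - w/3)
E(-94, -223) - 1/(47470 - 23239) = (47 - ⅓*(-223) - ⅓*(-94)) - 1/(47470 - 23239) = (47 + 223/3 + 94/3) - 1/24231 = 458/3 - 1*1/24231 = 458/3 - 1/24231 = 3699265/24231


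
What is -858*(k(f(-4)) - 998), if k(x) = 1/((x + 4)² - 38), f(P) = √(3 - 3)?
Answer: 856323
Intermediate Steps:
f(P) = 0 (f(P) = √0 = 0)
k(x) = 1/(-38 + (4 + x)²) (k(x) = 1/((4 + x)² - 38) = 1/(-38 + (4 + x)²))
-858*(k(f(-4)) - 998) = -858*(1/(-38 + (4 + 0)²) - 998) = -858*(1/(-38 + 4²) - 998) = -858*(1/(-38 + 16) - 998) = -858*(1/(-22) - 998) = -858*(-1/22 - 998) = -858*(-21957/22) = 856323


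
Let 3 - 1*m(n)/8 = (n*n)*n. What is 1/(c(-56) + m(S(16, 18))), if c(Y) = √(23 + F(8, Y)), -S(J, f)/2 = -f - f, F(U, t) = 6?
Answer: -2985960/8915957121571 - √29/8915957121571 ≈ -3.3490e-7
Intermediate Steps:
S(J, f) = 4*f (S(J, f) = -2*(-f - f) = -(-4)*f = 4*f)
c(Y) = √29 (c(Y) = √(23 + 6) = √29)
m(n) = 24 - 8*n³ (m(n) = 24 - 8*n*n*n = 24 - 8*n²*n = 24 - 8*n³)
1/(c(-56) + m(S(16, 18))) = 1/(√29 + (24 - 8*(4*18)³)) = 1/(√29 + (24 - 8*72³)) = 1/(√29 + (24 - 8*373248)) = 1/(√29 + (24 - 2985984)) = 1/(√29 - 2985960) = 1/(-2985960 + √29)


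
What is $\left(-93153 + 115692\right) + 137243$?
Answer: $159782$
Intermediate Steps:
$\left(-93153 + 115692\right) + 137243 = 22539 + 137243 = 159782$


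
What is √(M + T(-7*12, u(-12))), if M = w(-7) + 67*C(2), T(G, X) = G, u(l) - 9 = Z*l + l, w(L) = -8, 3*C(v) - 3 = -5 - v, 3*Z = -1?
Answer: 4*I*√102/3 ≈ 13.466*I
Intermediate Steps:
Z = -⅓ (Z = (⅓)*(-1) = -⅓ ≈ -0.33333)
C(v) = -⅔ - v/3 (C(v) = 1 + (-5 - v)/3 = 1 + (-5/3 - v/3) = -⅔ - v/3)
u(l) = 9 + 2*l/3 (u(l) = 9 + (-l/3 + l) = 9 + 2*l/3)
M = -292/3 (M = -8 + 67*(-⅔ - ⅓*2) = -8 + 67*(-⅔ - ⅔) = -8 + 67*(-4/3) = -8 - 268/3 = -292/3 ≈ -97.333)
√(M + T(-7*12, u(-12))) = √(-292/3 - 7*12) = √(-292/3 - 84) = √(-544/3) = 4*I*√102/3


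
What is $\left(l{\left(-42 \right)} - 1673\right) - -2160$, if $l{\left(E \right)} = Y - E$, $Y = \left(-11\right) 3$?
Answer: $496$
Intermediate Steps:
$Y = -33$
$l{\left(E \right)} = -33 - E$
$\left(l{\left(-42 \right)} - 1673\right) - -2160 = \left(\left(-33 - -42\right) - 1673\right) - -2160 = \left(\left(-33 + 42\right) - 1673\right) + 2160 = \left(9 - 1673\right) + 2160 = -1664 + 2160 = 496$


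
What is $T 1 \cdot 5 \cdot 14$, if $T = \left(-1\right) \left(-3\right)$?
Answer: $210$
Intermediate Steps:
$T = 3$
$T 1 \cdot 5 \cdot 14 = 3 \cdot 1 \cdot 5 \cdot 14 = 3 \cdot 5 \cdot 14 = 15 \cdot 14 = 210$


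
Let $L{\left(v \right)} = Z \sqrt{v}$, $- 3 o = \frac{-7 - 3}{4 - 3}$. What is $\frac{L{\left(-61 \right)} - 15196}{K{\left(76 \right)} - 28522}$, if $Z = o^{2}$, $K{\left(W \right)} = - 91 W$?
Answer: $\frac{262}{611} - \frac{50 i \sqrt{61}}{159471} \approx 0.42881 - 0.0024488 i$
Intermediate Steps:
$o = \frac{10}{3}$ ($o = - \frac{\left(-7 - 3\right) \frac{1}{4 - 3}}{3} = - \frac{\left(-10\right) 1^{-1}}{3} = - \frac{\left(-10\right) 1}{3} = \left(- \frac{1}{3}\right) \left(-10\right) = \frac{10}{3} \approx 3.3333$)
$Z = \frac{100}{9}$ ($Z = \left(\frac{10}{3}\right)^{2} = \frac{100}{9} \approx 11.111$)
$L{\left(v \right)} = \frac{100 \sqrt{v}}{9}$
$\frac{L{\left(-61 \right)} - 15196}{K{\left(76 \right)} - 28522} = \frac{\frac{100 \sqrt{-61}}{9} - 15196}{\left(-91\right) 76 - 28522} = \frac{\frac{100 i \sqrt{61}}{9} - 15196}{-6916 - 28522} = \frac{\frac{100 i \sqrt{61}}{9} - 15196}{-35438} = \left(-15196 + \frac{100 i \sqrt{61}}{9}\right) \left(- \frac{1}{35438}\right) = \frac{262}{611} - \frac{50 i \sqrt{61}}{159471}$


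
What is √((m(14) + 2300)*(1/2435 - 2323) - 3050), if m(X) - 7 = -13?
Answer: 3*I*√3512743696090/2435 ≈ 2309.1*I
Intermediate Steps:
m(X) = -6 (m(X) = 7 - 13 = -6)
√((m(14) + 2300)*(1/2435 - 2323) - 3050) = √((-6 + 2300)*(1/2435 - 2323) - 3050) = √(2294*(1/2435 - 2323) - 3050) = √(2294*(-5656504/2435) - 3050) = √(-12976020176/2435 - 3050) = √(-12983446926/2435) = 3*I*√3512743696090/2435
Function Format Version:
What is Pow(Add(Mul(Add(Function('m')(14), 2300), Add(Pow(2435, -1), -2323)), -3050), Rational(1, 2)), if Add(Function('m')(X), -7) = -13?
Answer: Mul(Rational(3, 2435), I, Pow(3512743696090, Rational(1, 2))) ≈ Mul(2309.1, I)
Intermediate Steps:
Function('m')(X) = -6 (Function('m')(X) = Add(7, -13) = -6)
Pow(Add(Mul(Add(Function('m')(14), 2300), Add(Pow(2435, -1), -2323)), -3050), Rational(1, 2)) = Pow(Add(Mul(Add(-6, 2300), Add(Pow(2435, -1), -2323)), -3050), Rational(1, 2)) = Pow(Add(Mul(2294, Add(Rational(1, 2435), -2323)), -3050), Rational(1, 2)) = Pow(Add(Mul(2294, Rational(-5656504, 2435)), -3050), Rational(1, 2)) = Pow(Add(Rational(-12976020176, 2435), -3050), Rational(1, 2)) = Pow(Rational(-12983446926, 2435), Rational(1, 2)) = Mul(Rational(3, 2435), I, Pow(3512743696090, Rational(1, 2)))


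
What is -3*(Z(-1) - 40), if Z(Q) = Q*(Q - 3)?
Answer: 108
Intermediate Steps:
Z(Q) = Q*(-3 + Q)
-3*(Z(-1) - 40) = -3*(-(-3 - 1) - 40) = -3*(-1*(-4) - 40) = -3*(4 - 40) = -3*(-36) = 108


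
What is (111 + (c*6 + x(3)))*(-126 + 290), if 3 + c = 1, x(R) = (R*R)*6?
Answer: 25092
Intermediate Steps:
x(R) = 6*R**2 (x(R) = R**2*6 = 6*R**2)
c = -2 (c = -3 + 1 = -2)
(111 + (c*6 + x(3)))*(-126 + 290) = (111 + (-2*6 + 6*3**2))*(-126 + 290) = (111 + (-12 + 6*9))*164 = (111 + (-12 + 54))*164 = (111 + 42)*164 = 153*164 = 25092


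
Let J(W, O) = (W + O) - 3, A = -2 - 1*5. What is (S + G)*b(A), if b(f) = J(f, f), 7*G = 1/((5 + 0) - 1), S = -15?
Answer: 7123/28 ≈ 254.39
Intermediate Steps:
G = 1/28 (G = 1/(7*((5 + 0) - 1)) = 1/(7*(5 - 1)) = (⅐)/4 = (⅐)*(¼) = 1/28 ≈ 0.035714)
A = -7 (A = -2 - 5 = -7)
J(W, O) = -3 + O + W (J(W, O) = (O + W) - 3 = -3 + O + W)
b(f) = -3 + 2*f (b(f) = -3 + f + f = -3 + 2*f)
(S + G)*b(A) = (-15 + 1/28)*(-3 + 2*(-7)) = -419*(-3 - 14)/28 = -419/28*(-17) = 7123/28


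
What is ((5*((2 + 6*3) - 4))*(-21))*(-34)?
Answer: 57120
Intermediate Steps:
((5*((2 + 6*3) - 4))*(-21))*(-34) = ((5*((2 + 18) - 4))*(-21))*(-34) = ((5*(20 - 4))*(-21))*(-34) = ((5*16)*(-21))*(-34) = (80*(-21))*(-34) = -1680*(-34) = 57120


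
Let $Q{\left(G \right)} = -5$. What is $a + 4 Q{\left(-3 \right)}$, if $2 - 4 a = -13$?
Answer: $- \frac{65}{4} \approx -16.25$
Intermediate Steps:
$a = \frac{15}{4}$ ($a = \frac{1}{2} - - \frac{13}{4} = \frac{1}{2} + \frac{13}{4} = \frac{15}{4} \approx 3.75$)
$a + 4 Q{\left(-3 \right)} = \frac{15}{4} + 4 \left(-5\right) = \frac{15}{4} - 20 = - \frac{65}{4}$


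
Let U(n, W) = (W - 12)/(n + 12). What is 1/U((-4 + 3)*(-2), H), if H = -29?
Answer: -14/41 ≈ -0.34146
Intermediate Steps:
U(n, W) = (-12 + W)/(12 + n)
1/U((-4 + 3)*(-2), H) = 1/((-12 - 29)/(12 + (-4 + 3)*(-2))) = 1/(-41/(12 - 1*(-2))) = 1/(-41/(12 + 2)) = 1/(-41/14) = -14/41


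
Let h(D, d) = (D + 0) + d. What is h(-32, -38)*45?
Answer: -3150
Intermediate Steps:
h(D, d) = D + d
h(-32, -38)*45 = (-32 - 38)*45 = -70*45 = -3150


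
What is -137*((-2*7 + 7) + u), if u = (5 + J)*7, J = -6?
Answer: 1918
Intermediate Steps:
u = -7 (u = (5 - 6)*7 = -1*7 = -7)
-137*((-2*7 + 7) + u) = -137*((-2*7 + 7) - 7) = -137*((-14 + 7) - 7) = -137*(-7 - 7) = -137*(-14) = 1918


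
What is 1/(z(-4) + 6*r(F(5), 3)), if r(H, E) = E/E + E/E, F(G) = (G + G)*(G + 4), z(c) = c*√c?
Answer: 3/52 + I/26 ≈ 0.057692 + 0.038462*I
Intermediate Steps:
z(c) = c^(3/2)
F(G) = 2*G*(4 + G) (F(G) = (2*G)*(4 + G) = 2*G*(4 + G))
r(H, E) = 2 (r(H, E) = 1 + 1 = 2)
1/(z(-4) + 6*r(F(5), 3)) = 1/((-4)^(3/2) + 6*2) = 1/(-8*I + 12) = 1/(12 - 8*I) = (12 + 8*I)/208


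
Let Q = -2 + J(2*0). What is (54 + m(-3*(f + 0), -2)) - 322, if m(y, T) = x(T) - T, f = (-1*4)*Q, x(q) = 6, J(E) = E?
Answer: -260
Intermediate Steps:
Q = -2 (Q = -2 + 2*0 = -2 + 0 = -2)
f = 8 (f = -1*4*(-2) = -4*(-2) = 8)
m(y, T) = 6 - T
(54 + m(-3*(f + 0), -2)) - 322 = (54 + (6 - 1*(-2))) - 322 = (54 + (6 + 2)) - 322 = (54 + 8) - 322 = 62 - 322 = -260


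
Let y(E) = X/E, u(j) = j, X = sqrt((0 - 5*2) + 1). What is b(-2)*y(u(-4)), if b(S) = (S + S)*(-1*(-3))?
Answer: 9*I ≈ 9.0*I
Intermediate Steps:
b(S) = 6*S (b(S) = (2*S)*3 = 6*S)
X = 3*I (X = sqrt((0 - 10) + 1) = sqrt(-10 + 1) = sqrt(-9) = 3*I ≈ 3.0*I)
y(E) = 3*I/E (y(E) = (3*I)/E = 3*I/E)
b(-2)*y(u(-4)) = (6*(-2))*(3*I/(-4)) = -36*I*(-1)/4 = -(-9)*I = 9*I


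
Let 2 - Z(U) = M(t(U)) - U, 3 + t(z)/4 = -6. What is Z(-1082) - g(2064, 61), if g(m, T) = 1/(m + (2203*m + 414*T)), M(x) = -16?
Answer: -4867065841/4574310 ≈ -1064.0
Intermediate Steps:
t(z) = -36 (t(z) = -12 + 4*(-6) = -12 - 24 = -36)
Z(U) = 18 + U (Z(U) = 2 - (-16 - U) = 2 + (16 + U) = 18 + U)
g(m, T) = 1/(414*T + 2204*m) (g(m, T) = 1/(m + (414*T + 2203*m)) = 1/(414*T + 2204*m))
Z(-1082) - g(2064, 61) = (18 - 1082) - 1/(2*(207*61 + 1102*2064)) = -1064 - 1/(2*(12627 + 2274528)) = -1064 - 1/(2*2287155) = -1064 - 1*1/4574310 = -1064 - 1/4574310 = -4867065841/4574310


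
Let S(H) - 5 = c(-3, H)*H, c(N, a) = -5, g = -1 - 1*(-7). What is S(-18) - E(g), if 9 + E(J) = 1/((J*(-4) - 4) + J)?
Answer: 2289/22 ≈ 104.05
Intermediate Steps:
g = 6 (g = -1 + 7 = 6)
E(J) = -9 + 1/(-4 - 3*J) (E(J) = -9 + 1/((J*(-4) - 4) + J) = -9 + 1/((-4*J - 4) + J) = -9 + 1/((-4 - 4*J) + J) = -9 + 1/(-4 - 3*J))
S(H) = 5 - 5*H
S(-18) - E(g) = (5 - 5*(-18)) - (-37 - 27*6)/(4 + 3*6) = (5 + 90) - (-37 - 162)/(4 + 18) = 95 - (-199)/22 = 95 - 1*(-199/22) = 95 + 199/22 = 2289/22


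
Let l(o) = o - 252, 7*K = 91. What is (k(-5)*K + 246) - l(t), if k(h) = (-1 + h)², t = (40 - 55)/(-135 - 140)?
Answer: 53127/55 ≈ 965.95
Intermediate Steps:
K = 13 (K = (⅐)*91 = 13)
t = 3/55 (t = -15/(-275) = -15*(-1/275) = 3/55 ≈ 0.054545)
l(o) = -252 + o
(k(-5)*K + 246) - l(t) = ((-1 - 5)²*13 + 246) - (-252 + 3/55) = ((-6)²*13 + 246) - 1*(-13857/55) = (36*13 + 246) + 13857/55 = (468 + 246) + 13857/55 = 714 + 13857/55 = 53127/55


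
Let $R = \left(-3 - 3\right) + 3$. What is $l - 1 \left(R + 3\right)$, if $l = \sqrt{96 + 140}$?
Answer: $2 \sqrt{59} \approx 15.362$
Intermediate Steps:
$R = -3$ ($R = -6 + 3 = -3$)
$l = 2 \sqrt{59}$ ($l = \sqrt{236} = 2 \sqrt{59} \approx 15.362$)
$l - 1 \left(R + 3\right) = 2 \sqrt{59} - 1 \left(-3 + 3\right) = 2 \sqrt{59} - 1 \cdot 0 = 2 \sqrt{59} - 0 = 2 \sqrt{59} + 0 = 2 \sqrt{59}$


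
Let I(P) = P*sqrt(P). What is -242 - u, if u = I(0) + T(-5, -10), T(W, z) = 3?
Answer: -245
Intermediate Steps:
I(P) = P**(3/2)
u = 3 (u = 0**(3/2) + 3 = 0 + 3 = 3)
-242 - u = -242 - 1*3 = -242 - 3 = -245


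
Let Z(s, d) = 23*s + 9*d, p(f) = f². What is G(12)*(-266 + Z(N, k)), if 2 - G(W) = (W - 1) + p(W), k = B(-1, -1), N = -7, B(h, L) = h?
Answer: 66708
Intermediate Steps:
k = -1
G(W) = 3 - W - W² (G(W) = 2 - ((W - 1) + W²) = 2 - ((-1 + W) + W²) = 2 - (-1 + W + W²) = 2 + (1 - W - W²) = 3 - W - W²)
Z(s, d) = 9*d + 23*s
G(12)*(-266 + Z(N, k)) = (3 - 1*12 - 1*12²)*(-266 + (9*(-1) + 23*(-7))) = (3 - 12 - 1*144)*(-266 + (-9 - 161)) = (3 - 12 - 144)*(-266 - 170) = -153*(-436) = 66708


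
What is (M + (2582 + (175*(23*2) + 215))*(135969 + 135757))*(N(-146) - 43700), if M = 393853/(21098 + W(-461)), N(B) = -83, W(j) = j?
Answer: -2663133384409835761/20637 ≈ -1.2905e+14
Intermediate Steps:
M = 393853/20637 (M = 393853/(21098 - 461) = 393853/20637 ≈ 19.085)
(M + (2582 + (175*(23*2) + 215))*(135969 + 135757))*(N(-146) - 43700) = (393853/20637 + (2582 + (175*(23*2) + 215))*(135969 + 135757))*(-83 - 43700) = (393853/20637 + (2582 + (175*46 + 215))*271726)*(-43783) = (393853/20637 + (2582 + (8050 + 215))*271726)*(-43783) = (393853/20637 + (2582 + 8265)*271726)*(-43783) = (393853/20637 + 10847*271726)*(-43783) = (393853/20637 + 2947411922)*(-43783) = (60825740228167/20637)*(-43783) = -2663133384409835761/20637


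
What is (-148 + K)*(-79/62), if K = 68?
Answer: 3160/31 ≈ 101.94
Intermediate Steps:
(-148 + K)*(-79/62) = (-148 + 68)*(-79/62) = -(-6320)/62 = -80*(-79/62) = 3160/31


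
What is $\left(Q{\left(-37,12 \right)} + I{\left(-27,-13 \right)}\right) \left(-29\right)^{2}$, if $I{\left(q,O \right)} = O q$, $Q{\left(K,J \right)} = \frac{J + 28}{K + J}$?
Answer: $\frac{1469227}{5} \approx 2.9385 \cdot 10^{5}$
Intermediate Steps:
$Q{\left(K,J \right)} = \frac{28 + J}{J + K}$
$\left(Q{\left(-37,12 \right)} + I{\left(-27,-13 \right)}\right) \left(-29\right)^{2} = \left(\frac{28 + 12}{12 - 37} - -351\right) \left(-29\right)^{2} = \left(\frac{1}{-25} \cdot 40 + 351\right) 841 = \left(\left(- \frac{1}{25}\right) 40 + 351\right) 841 = \left(- \frac{8}{5} + 351\right) 841 = \frac{1747}{5} \cdot 841 = \frac{1469227}{5}$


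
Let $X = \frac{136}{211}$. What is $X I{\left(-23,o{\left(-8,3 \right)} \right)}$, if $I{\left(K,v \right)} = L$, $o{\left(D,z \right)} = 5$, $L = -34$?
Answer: $- \frac{4624}{211} \approx -21.915$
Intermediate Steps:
$I{\left(K,v \right)} = -34$
$X = \frac{136}{211}$ ($X = 136 \cdot \frac{1}{211} = \frac{136}{211} \approx 0.64455$)
$X I{\left(-23,o{\left(-8,3 \right)} \right)} = \frac{136}{211} \left(-34\right) = - \frac{4624}{211}$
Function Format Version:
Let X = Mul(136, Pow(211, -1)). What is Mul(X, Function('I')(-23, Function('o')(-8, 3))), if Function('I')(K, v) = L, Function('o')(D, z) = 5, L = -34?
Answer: Rational(-4624, 211) ≈ -21.915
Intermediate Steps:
Function('I')(K, v) = -34
X = Rational(136, 211) (X = Mul(136, Rational(1, 211)) = Rational(136, 211) ≈ 0.64455)
Mul(X, Function('I')(-23, Function('o')(-8, 3))) = Mul(Rational(136, 211), -34) = Rational(-4624, 211)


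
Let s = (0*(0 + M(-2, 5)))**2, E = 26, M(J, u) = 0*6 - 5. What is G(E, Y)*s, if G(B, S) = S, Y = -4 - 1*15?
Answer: 0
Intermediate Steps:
M(J, u) = -5 (M(J, u) = 0 - 5 = -5)
Y = -19 (Y = -4 - 15 = -19)
s = 0 (s = (0*(0 - 5))**2 = (0*(-5))**2 = 0**2 = 0)
G(E, Y)*s = -19*0 = 0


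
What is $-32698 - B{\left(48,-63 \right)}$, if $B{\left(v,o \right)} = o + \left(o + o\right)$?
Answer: $-32509$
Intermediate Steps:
$B{\left(v,o \right)} = 3 o$ ($B{\left(v,o \right)} = o + 2 o = 3 o$)
$-32698 - B{\left(48,-63 \right)} = -32698 - 3 \left(-63\right) = -32698 - -189 = -32698 + 189 = -32509$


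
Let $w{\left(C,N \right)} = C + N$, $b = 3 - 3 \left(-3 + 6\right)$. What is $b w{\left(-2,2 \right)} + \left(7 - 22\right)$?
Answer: $-15$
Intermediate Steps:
$b = -6$ ($b = 3 - 9 = -6$)
$b w{\left(-2,2 \right)} + \left(7 - 22\right) = - 6 \left(-2 + 2\right) + \left(7 - 22\right) = \left(-6\right) 0 + \left(7 - 22\right) = 0 - 15 = -15$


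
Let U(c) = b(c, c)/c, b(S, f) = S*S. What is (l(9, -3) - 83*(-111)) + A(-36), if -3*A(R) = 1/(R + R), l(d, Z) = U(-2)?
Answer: 1989577/216 ≈ 9211.0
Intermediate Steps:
b(S, f) = S²
U(c) = c (U(c) = c²/c = c)
l(d, Z) = -2
A(R) = -1/(6*R) (A(R) = -1/(3*(R + R)) = -1/(2*R)/3 = -1/(6*R))
(l(9, -3) - 83*(-111)) + A(-36) = (-2 - 83*(-111)) - ⅙/(-36) = (-2 + 9213) - ⅙*(-1/36) = 9211 + 1/216 = 1989577/216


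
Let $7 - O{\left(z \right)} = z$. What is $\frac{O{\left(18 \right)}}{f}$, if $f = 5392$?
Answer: $- \frac{11}{5392} \approx -0.0020401$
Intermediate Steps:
$O{\left(z \right)} = 7 - z$
$\frac{O{\left(18 \right)}}{f} = \frac{7 - 18}{5392} = \left(7 - 18\right) \frac{1}{5392} = \left(-11\right) \frac{1}{5392} = - \frac{11}{5392}$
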